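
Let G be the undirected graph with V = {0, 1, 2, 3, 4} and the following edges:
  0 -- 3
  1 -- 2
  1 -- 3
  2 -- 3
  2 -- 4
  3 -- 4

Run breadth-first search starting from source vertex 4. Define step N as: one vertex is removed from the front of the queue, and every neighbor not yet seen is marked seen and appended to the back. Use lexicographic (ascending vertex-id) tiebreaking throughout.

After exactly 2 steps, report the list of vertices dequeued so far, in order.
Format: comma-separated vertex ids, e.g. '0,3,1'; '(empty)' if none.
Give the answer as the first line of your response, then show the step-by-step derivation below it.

4,2

step 1: dequeue 4; queue=[2,3]; order=4
step 2: dequeue 2; queue=[3,1]; order=4,2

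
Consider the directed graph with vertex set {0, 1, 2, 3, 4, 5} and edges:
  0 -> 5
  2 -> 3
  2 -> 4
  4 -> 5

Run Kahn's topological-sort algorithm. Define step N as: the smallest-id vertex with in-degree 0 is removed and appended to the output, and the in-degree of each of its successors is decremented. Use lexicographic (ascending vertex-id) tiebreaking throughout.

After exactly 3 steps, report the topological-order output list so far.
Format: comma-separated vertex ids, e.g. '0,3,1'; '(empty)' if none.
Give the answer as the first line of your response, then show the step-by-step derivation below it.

0,1,2

step 1: output 0; order=[0]; indeg=(0,0,0,1,1,1)
step 2: output 1; order=[0,1]; indeg=(0,0,0,1,1,1)
step 3: output 2; order=[0,1,2]; indeg=(0,0,0,0,0,1)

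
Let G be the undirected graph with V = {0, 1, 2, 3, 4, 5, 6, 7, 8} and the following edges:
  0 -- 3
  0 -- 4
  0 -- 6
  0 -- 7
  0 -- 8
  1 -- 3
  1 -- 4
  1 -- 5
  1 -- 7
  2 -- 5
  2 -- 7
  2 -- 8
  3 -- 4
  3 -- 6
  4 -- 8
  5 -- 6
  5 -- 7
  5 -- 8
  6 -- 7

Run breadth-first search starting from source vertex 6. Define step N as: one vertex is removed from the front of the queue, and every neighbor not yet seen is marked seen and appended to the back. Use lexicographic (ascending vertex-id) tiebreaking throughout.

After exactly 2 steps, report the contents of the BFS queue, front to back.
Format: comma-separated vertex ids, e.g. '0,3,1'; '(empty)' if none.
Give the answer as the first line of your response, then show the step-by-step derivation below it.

3,5,7,4,8

step 1: dequeue 6; queue=[0,3,5,7]; order=6
step 2: dequeue 0; queue=[3,5,7,4,8]; order=6,0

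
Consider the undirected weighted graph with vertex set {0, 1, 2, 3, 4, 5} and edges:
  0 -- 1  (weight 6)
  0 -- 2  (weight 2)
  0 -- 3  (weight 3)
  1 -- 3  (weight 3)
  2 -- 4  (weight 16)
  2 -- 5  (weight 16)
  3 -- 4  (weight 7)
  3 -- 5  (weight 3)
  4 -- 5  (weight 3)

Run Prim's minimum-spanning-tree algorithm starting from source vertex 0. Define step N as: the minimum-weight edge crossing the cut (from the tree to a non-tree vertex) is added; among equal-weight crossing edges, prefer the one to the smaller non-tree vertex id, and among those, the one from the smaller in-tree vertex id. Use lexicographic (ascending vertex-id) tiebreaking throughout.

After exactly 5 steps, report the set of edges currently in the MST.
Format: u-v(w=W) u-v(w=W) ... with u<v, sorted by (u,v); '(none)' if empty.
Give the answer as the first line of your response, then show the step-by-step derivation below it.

0-2(w=2) 0-3(w=3) 1-3(w=3) 3-5(w=3) 4-5(w=3)

step 1: add edge 0-2 (w=2); MST = {0-2(w=2)}
step 2: add edge 0-3 (w=3); MST = {0-2(w=2) 0-3(w=3)}
step 3: add edge 1-3 (w=3); MST = {0-2(w=2) 0-3(w=3) 1-3(w=3)}
step 4: add edge 3-5 (w=3); MST = {0-2(w=2) 0-3(w=3) 1-3(w=3) 3-5(w=3)}
step 5: add edge 4-5 (w=3); MST = {0-2(w=2) 0-3(w=3) 1-3(w=3) 3-5(w=3) 4-5(w=3)}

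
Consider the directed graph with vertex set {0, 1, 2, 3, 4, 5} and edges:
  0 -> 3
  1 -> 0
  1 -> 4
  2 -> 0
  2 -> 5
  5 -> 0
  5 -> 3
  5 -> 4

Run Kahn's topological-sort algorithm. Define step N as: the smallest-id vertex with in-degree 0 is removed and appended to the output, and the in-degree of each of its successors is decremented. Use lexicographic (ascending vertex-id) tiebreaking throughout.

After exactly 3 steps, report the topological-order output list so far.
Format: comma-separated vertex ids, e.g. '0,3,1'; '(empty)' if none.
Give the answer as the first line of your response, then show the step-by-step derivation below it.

1,2,5

step 1: output 1; order=[1]; indeg=(2,0,0,2,1,1)
step 2: output 2; order=[1,2]; indeg=(1,0,0,2,1,0)
step 3: output 5; order=[1,2,5]; indeg=(0,0,0,1,0,0)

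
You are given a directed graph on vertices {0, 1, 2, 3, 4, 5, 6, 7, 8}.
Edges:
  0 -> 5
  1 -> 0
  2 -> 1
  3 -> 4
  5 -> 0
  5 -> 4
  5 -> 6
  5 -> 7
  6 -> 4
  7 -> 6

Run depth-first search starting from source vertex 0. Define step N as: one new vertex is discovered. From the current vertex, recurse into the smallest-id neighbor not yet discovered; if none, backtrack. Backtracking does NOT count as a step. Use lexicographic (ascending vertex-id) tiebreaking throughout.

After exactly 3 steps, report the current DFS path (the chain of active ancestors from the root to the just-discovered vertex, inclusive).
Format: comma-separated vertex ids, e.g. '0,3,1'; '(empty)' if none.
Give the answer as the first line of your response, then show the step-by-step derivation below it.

0,5,4

step 1: discover 0; path=0; order=0
step 2: discover 5; path=0>5; order=0,5
step 3: discover 4; path=0>5>4; order=0,5,4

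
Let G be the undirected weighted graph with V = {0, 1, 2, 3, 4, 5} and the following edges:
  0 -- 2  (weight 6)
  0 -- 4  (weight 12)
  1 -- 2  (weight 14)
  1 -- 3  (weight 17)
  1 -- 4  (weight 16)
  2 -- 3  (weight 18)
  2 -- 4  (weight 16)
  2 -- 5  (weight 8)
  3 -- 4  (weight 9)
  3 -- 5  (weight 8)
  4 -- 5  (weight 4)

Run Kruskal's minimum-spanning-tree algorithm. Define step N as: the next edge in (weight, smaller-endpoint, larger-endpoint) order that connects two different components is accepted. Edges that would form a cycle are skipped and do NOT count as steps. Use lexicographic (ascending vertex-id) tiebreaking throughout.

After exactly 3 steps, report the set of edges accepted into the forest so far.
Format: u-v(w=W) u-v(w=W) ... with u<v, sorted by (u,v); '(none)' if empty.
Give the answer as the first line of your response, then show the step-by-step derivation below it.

0-2(w=6) 2-5(w=8) 4-5(w=4)

step 1: add edge 4-5 (w=4); MST = {4-5(w=4)}
step 2: add edge 0-2 (w=6); MST = {0-2(w=6) 4-5(w=4)}
step 3: add edge 2-5 (w=8); MST = {0-2(w=6) 2-5(w=8) 4-5(w=4)}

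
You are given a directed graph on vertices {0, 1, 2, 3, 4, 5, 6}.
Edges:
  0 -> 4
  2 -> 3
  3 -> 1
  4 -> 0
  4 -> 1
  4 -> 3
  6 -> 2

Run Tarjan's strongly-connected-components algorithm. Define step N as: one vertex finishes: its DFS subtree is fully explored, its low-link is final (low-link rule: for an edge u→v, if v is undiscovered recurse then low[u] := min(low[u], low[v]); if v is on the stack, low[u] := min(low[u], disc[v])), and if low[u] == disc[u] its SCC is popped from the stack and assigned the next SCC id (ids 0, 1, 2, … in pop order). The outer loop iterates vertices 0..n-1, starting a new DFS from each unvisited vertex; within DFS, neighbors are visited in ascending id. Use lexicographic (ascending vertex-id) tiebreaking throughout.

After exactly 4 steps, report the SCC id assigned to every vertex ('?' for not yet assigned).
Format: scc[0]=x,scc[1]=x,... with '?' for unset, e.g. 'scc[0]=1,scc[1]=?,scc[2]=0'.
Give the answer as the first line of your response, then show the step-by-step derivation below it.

scc[0]=2,scc[1]=0,scc[2]=?,scc[3]=1,scc[4]=2,scc[5]=?,scc[6]=?

step 1: low=(low[0]=0,low[1]=2,low[2]=?,low[3]=?,low[4]=0,low[5]=?,low[6]=?); scc=(scc[0]=?,scc[1]=0,scc[2]=?,scc[3]=?,scc[4]=?,scc[5]=?,scc[6]=?)
step 2: low=(low[0]=0,low[1]=2,low[2]=?,low[3]=3,low[4]=0,low[5]=?,low[6]=?); scc=(scc[0]=?,scc[1]=0,scc[2]=?,scc[3]=1,scc[4]=?,scc[5]=?,scc[6]=?)
step 3: low=(low[0]=0,low[1]=2,low[2]=?,low[3]=3,low[4]=0,low[5]=?,low[6]=?); scc=(scc[0]=?,scc[1]=0,scc[2]=?,scc[3]=1,scc[4]=?,scc[5]=?,scc[6]=?)
step 4: low=(low[0]=0,low[1]=2,low[2]=?,low[3]=3,low[4]=0,low[5]=?,low[6]=?); scc=(scc[0]=2,scc[1]=0,scc[2]=?,scc[3]=1,scc[4]=2,scc[5]=?,scc[6]=?)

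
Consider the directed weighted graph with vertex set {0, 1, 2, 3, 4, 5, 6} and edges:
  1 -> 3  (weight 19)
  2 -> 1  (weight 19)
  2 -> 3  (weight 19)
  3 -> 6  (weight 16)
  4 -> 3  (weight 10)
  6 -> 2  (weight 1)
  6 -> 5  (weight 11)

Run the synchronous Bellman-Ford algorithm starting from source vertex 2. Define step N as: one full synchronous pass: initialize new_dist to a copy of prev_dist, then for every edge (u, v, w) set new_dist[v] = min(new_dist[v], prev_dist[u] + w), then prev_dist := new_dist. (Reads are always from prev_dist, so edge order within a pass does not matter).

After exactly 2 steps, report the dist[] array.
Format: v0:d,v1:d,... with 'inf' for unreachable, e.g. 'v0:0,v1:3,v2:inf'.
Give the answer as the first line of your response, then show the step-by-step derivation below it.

v0:inf,v1:19,v2:0,v3:19,v4:inf,v5:inf,v6:35

step 1: dist = v0:inf,v1:19,v2:0,v3:19,v4:inf,v5:inf,v6:inf
step 2: dist = v0:inf,v1:19,v2:0,v3:19,v4:inf,v5:inf,v6:35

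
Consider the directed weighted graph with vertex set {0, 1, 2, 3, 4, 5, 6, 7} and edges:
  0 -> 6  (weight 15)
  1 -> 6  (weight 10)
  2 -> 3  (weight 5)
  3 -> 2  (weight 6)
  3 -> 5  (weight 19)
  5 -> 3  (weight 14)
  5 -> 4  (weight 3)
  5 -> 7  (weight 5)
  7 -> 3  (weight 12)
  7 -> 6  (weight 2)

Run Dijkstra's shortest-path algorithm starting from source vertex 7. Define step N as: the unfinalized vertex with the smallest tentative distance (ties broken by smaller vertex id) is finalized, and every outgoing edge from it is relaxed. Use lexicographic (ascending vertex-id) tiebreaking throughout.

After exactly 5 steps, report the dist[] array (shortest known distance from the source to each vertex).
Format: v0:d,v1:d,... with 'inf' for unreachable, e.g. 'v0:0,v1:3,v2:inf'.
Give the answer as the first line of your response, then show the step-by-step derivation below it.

v0:inf,v1:inf,v2:18,v3:12,v4:34,v5:31,v6:2,v7:0

step 1: dist = v0:inf,v1:inf,v2:inf,v3:12,v4:inf,v5:inf,v6:2,v7:0
step 2: dist = v0:inf,v1:inf,v2:inf,v3:12,v4:inf,v5:inf,v6:2,v7:0
step 3: dist = v0:inf,v1:inf,v2:18,v3:12,v4:inf,v5:31,v6:2,v7:0
step 4: dist = v0:inf,v1:inf,v2:18,v3:12,v4:inf,v5:31,v6:2,v7:0
step 5: dist = v0:inf,v1:inf,v2:18,v3:12,v4:34,v5:31,v6:2,v7:0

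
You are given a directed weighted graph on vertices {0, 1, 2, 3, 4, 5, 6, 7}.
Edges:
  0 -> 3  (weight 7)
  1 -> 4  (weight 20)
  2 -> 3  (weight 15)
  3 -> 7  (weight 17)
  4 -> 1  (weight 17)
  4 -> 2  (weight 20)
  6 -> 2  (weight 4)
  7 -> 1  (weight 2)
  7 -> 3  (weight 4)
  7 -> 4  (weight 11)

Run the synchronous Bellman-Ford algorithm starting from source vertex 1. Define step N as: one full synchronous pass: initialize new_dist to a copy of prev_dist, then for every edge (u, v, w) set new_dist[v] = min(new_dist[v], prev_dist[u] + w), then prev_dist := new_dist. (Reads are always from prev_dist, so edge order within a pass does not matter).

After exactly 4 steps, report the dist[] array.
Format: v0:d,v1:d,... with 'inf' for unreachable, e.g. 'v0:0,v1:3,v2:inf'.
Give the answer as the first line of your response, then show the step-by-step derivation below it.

v0:inf,v1:0,v2:40,v3:55,v4:20,v5:inf,v6:inf,v7:72

step 1: dist = v0:inf,v1:0,v2:inf,v3:inf,v4:20,v5:inf,v6:inf,v7:inf
step 2: dist = v0:inf,v1:0,v2:40,v3:inf,v4:20,v5:inf,v6:inf,v7:inf
step 3: dist = v0:inf,v1:0,v2:40,v3:55,v4:20,v5:inf,v6:inf,v7:inf
step 4: dist = v0:inf,v1:0,v2:40,v3:55,v4:20,v5:inf,v6:inf,v7:72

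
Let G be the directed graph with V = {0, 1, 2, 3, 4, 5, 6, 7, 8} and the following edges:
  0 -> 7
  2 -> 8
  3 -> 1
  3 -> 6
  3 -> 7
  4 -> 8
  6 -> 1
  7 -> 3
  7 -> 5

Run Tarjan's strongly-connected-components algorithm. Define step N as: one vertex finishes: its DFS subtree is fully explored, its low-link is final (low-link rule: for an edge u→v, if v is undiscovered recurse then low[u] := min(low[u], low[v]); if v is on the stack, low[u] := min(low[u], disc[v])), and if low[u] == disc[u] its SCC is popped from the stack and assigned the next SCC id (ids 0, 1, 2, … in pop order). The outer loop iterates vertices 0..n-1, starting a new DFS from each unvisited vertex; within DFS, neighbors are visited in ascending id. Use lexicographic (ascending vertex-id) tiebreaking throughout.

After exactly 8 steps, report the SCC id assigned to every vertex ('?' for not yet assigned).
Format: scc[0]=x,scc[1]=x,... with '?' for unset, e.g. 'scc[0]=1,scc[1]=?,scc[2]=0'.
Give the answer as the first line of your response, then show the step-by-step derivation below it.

scc[0]=4,scc[1]=0,scc[2]=6,scc[3]=3,scc[4]=?,scc[5]=2,scc[6]=1,scc[7]=3,scc[8]=5

step 1: low=(low[0]=0,low[1]=3,low[2]=?,low[3]=2,low[4]=?,low[5]=?,low[6]=?,low[7]=1,low[8]=?); scc=(scc[0]=?,scc[1]=0,scc[2]=?,scc[3]=?,scc[4]=?,scc[5]=?,scc[6]=?,scc[7]=?,scc[8]=?)
step 2: low=(low[0]=0,low[1]=3,low[2]=?,low[3]=2,low[4]=?,low[5]=?,low[6]=4,low[7]=1,low[8]=?); scc=(scc[0]=?,scc[1]=0,scc[2]=?,scc[3]=?,scc[4]=?,scc[5]=?,scc[6]=1,scc[7]=?,scc[8]=?)
step 3: low=(low[0]=0,low[1]=3,low[2]=?,low[3]=1,low[4]=?,low[5]=?,low[6]=4,low[7]=1,low[8]=?); scc=(scc[0]=?,scc[1]=0,scc[2]=?,scc[3]=?,scc[4]=?,scc[5]=?,scc[6]=1,scc[7]=?,scc[8]=?)
step 4: low=(low[0]=0,low[1]=3,low[2]=?,low[3]=1,low[4]=?,low[5]=5,low[6]=4,low[7]=1,low[8]=?); scc=(scc[0]=?,scc[1]=0,scc[2]=?,scc[3]=?,scc[4]=?,scc[5]=2,scc[6]=1,scc[7]=?,scc[8]=?)
step 5: low=(low[0]=0,low[1]=3,low[2]=?,low[3]=1,low[4]=?,low[5]=5,low[6]=4,low[7]=1,low[8]=?); scc=(scc[0]=?,scc[1]=0,scc[2]=?,scc[3]=3,scc[4]=?,scc[5]=2,scc[6]=1,scc[7]=3,scc[8]=?)
step 6: low=(low[0]=0,low[1]=3,low[2]=?,low[3]=1,low[4]=?,low[5]=5,low[6]=4,low[7]=1,low[8]=?); scc=(scc[0]=4,scc[1]=0,scc[2]=?,scc[3]=3,scc[4]=?,scc[5]=2,scc[6]=1,scc[7]=3,scc[8]=?)
step 7: low=(low[0]=0,low[1]=3,low[2]=6,low[3]=1,low[4]=?,low[5]=5,low[6]=4,low[7]=1,low[8]=7); scc=(scc[0]=4,scc[1]=0,scc[2]=?,scc[3]=3,scc[4]=?,scc[5]=2,scc[6]=1,scc[7]=3,scc[8]=5)
step 8: low=(low[0]=0,low[1]=3,low[2]=6,low[3]=1,low[4]=?,low[5]=5,low[6]=4,low[7]=1,low[8]=7); scc=(scc[0]=4,scc[1]=0,scc[2]=6,scc[3]=3,scc[4]=?,scc[5]=2,scc[6]=1,scc[7]=3,scc[8]=5)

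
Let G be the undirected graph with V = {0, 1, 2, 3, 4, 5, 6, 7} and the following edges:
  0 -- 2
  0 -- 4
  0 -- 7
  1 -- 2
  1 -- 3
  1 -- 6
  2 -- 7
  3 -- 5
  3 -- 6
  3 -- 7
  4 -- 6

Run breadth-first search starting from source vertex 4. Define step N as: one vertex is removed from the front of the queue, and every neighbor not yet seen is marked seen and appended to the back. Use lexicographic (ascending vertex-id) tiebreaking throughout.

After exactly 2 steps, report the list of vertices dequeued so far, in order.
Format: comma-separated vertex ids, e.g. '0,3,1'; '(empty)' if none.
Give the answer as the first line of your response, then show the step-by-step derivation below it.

4,0

step 1: dequeue 4; queue=[0,6]; order=4
step 2: dequeue 0; queue=[6,2,7]; order=4,0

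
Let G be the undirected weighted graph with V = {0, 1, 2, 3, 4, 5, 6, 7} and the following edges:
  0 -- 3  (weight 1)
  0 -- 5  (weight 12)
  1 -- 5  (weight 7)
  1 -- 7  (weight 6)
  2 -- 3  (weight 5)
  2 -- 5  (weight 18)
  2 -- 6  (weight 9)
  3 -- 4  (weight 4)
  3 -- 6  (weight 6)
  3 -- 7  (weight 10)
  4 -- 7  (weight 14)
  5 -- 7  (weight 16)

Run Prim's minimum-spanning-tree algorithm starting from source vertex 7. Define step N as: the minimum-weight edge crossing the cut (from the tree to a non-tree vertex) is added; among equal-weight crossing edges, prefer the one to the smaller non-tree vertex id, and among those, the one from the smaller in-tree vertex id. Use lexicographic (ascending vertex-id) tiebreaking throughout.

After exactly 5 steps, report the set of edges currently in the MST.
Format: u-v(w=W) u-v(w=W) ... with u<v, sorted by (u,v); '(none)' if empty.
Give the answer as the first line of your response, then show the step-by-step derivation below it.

0-3(w=1) 1-5(w=7) 1-7(w=6) 3-4(w=4) 3-7(w=10)

step 1: add edge 1-7 (w=6); MST = {1-7(w=6)}
step 2: add edge 1-5 (w=7); MST = {1-5(w=7) 1-7(w=6)}
step 3: add edge 3-7 (w=10); MST = {1-5(w=7) 1-7(w=6) 3-7(w=10)}
step 4: add edge 0-3 (w=1); MST = {0-3(w=1) 1-5(w=7) 1-7(w=6) 3-7(w=10)}
step 5: add edge 3-4 (w=4); MST = {0-3(w=1) 1-5(w=7) 1-7(w=6) 3-4(w=4) 3-7(w=10)}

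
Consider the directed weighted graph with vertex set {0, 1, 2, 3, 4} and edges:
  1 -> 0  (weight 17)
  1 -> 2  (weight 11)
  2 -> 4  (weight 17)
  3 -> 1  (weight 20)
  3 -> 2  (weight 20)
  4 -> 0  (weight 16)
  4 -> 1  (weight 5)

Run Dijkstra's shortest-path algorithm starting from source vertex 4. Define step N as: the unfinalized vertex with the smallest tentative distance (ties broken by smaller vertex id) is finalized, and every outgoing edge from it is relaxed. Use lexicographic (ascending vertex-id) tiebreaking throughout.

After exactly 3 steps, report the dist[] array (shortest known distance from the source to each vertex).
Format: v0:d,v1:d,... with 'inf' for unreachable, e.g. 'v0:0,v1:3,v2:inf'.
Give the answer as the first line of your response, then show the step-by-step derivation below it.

v0:16,v1:5,v2:16,v3:inf,v4:0

step 1: dist = v0:16,v1:5,v2:inf,v3:inf,v4:0
step 2: dist = v0:16,v1:5,v2:16,v3:inf,v4:0
step 3: dist = v0:16,v1:5,v2:16,v3:inf,v4:0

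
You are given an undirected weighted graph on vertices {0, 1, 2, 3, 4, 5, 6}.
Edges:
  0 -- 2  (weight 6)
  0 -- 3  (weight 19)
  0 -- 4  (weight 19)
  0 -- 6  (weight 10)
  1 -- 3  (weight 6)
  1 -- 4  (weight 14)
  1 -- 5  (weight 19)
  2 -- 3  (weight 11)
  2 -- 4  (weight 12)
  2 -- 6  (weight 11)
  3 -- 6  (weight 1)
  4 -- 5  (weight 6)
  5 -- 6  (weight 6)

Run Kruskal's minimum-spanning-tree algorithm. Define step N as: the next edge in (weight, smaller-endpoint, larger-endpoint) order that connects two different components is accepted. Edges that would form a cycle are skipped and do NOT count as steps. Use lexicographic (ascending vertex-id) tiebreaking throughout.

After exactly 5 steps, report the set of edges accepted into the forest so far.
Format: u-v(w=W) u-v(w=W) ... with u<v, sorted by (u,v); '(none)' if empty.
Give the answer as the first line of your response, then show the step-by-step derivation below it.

0-2(w=6) 1-3(w=6) 3-6(w=1) 4-5(w=6) 5-6(w=6)

step 1: add edge 3-6 (w=1); MST = {3-6(w=1)}
step 2: add edge 0-2 (w=6); MST = {0-2(w=6) 3-6(w=1)}
step 3: add edge 1-3 (w=6); MST = {0-2(w=6) 1-3(w=6) 3-6(w=1)}
step 4: add edge 4-5 (w=6); MST = {0-2(w=6) 1-3(w=6) 3-6(w=1) 4-5(w=6)}
step 5: add edge 5-6 (w=6); MST = {0-2(w=6) 1-3(w=6) 3-6(w=1) 4-5(w=6) 5-6(w=6)}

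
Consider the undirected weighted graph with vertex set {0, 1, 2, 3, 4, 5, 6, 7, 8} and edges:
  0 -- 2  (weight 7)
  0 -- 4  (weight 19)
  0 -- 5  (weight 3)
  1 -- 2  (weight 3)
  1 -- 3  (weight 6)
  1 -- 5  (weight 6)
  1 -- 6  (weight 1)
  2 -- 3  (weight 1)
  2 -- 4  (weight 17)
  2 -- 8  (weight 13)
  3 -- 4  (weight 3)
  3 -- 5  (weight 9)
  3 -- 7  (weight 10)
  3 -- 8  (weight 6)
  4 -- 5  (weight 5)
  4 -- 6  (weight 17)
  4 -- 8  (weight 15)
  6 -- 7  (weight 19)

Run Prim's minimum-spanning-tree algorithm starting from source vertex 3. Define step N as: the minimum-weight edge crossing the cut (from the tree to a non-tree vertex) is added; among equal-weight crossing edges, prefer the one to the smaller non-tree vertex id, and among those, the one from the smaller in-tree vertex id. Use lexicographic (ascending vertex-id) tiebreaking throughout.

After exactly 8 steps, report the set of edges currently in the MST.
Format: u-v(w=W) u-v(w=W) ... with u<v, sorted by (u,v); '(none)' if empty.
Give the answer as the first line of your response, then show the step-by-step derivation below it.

0-5(w=3) 1-2(w=3) 1-6(w=1) 2-3(w=1) 3-4(w=3) 3-7(w=10) 3-8(w=6) 4-5(w=5)

step 1: add edge 2-3 (w=1); MST = {2-3(w=1)}
step 2: add edge 1-2 (w=3); MST = {1-2(w=3) 2-3(w=1)}
step 3: add edge 1-6 (w=1); MST = {1-2(w=3) 1-6(w=1) 2-3(w=1)}
step 4: add edge 3-4 (w=3); MST = {1-2(w=3) 1-6(w=1) 2-3(w=1) 3-4(w=3)}
step 5: add edge 4-5 (w=5); MST = {1-2(w=3) 1-6(w=1) 2-3(w=1) 3-4(w=3) 4-5(w=5)}
step 6: add edge 0-5 (w=3); MST = {0-5(w=3) 1-2(w=3) 1-6(w=1) 2-3(w=1) 3-4(w=3) 4-5(w=5)}
step 7: add edge 3-8 (w=6); MST = {0-5(w=3) 1-2(w=3) 1-6(w=1) 2-3(w=1) 3-4(w=3) 3-8(w=6) 4-5(w=5)}
step 8: add edge 3-7 (w=10); MST = {0-5(w=3) 1-2(w=3) 1-6(w=1) 2-3(w=1) 3-4(w=3) 3-7(w=10) 3-8(w=6) 4-5(w=5)}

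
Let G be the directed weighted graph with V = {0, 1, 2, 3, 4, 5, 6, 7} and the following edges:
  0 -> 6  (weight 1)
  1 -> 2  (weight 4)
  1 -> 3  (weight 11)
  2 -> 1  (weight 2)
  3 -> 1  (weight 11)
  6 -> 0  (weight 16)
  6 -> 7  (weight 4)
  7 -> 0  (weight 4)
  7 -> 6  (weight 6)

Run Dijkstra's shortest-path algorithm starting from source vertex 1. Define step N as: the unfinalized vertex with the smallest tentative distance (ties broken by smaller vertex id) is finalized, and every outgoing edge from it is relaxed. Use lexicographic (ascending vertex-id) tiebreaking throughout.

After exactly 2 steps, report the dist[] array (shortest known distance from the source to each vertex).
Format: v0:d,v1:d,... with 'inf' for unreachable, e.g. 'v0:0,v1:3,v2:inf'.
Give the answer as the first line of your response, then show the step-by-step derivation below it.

v0:inf,v1:0,v2:4,v3:11,v4:inf,v5:inf,v6:inf,v7:inf

step 1: dist = v0:inf,v1:0,v2:4,v3:11,v4:inf,v5:inf,v6:inf,v7:inf
step 2: dist = v0:inf,v1:0,v2:4,v3:11,v4:inf,v5:inf,v6:inf,v7:inf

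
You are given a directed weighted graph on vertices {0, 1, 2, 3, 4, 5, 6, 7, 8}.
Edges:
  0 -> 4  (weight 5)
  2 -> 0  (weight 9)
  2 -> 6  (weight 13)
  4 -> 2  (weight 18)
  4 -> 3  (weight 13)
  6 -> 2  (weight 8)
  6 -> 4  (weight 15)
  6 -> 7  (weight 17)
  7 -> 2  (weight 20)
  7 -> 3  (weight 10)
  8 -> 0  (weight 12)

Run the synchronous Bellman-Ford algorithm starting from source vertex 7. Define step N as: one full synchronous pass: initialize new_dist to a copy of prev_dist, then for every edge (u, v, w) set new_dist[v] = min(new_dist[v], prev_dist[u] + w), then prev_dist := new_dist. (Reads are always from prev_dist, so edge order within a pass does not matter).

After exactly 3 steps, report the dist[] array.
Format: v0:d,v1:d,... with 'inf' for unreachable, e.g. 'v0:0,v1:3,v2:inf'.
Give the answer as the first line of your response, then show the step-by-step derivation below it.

v0:29,v1:inf,v2:20,v3:10,v4:34,v5:inf,v6:33,v7:0,v8:inf

step 1: dist = v0:inf,v1:inf,v2:20,v3:10,v4:inf,v5:inf,v6:inf,v7:0,v8:inf
step 2: dist = v0:29,v1:inf,v2:20,v3:10,v4:inf,v5:inf,v6:33,v7:0,v8:inf
step 3: dist = v0:29,v1:inf,v2:20,v3:10,v4:34,v5:inf,v6:33,v7:0,v8:inf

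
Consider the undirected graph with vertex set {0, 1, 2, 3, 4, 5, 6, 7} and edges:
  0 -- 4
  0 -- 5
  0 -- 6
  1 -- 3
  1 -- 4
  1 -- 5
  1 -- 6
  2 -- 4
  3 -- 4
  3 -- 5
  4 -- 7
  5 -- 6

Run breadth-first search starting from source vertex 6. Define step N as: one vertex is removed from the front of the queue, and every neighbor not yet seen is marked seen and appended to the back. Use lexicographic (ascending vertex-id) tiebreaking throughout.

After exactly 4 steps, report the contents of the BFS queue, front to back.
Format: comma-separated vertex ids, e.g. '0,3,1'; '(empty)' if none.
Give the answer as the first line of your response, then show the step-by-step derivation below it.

4,3

step 1: dequeue 6; queue=[0,1,5]; order=6
step 2: dequeue 0; queue=[1,5,4]; order=6,0
step 3: dequeue 1; queue=[5,4,3]; order=6,0,1
step 4: dequeue 5; queue=[4,3]; order=6,0,1,5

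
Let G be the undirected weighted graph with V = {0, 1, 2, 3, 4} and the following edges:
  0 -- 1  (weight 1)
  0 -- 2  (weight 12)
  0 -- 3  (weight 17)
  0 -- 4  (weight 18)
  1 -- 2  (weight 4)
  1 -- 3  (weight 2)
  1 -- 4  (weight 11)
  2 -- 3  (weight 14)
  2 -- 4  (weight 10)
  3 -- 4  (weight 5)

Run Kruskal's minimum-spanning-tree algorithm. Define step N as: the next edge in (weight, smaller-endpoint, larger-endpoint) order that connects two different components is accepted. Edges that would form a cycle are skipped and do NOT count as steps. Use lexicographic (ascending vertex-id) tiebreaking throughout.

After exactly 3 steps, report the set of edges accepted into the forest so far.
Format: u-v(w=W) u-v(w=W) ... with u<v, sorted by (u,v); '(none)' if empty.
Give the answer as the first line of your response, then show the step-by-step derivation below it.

0-1(w=1) 1-2(w=4) 1-3(w=2)

step 1: add edge 0-1 (w=1); MST = {0-1(w=1)}
step 2: add edge 1-3 (w=2); MST = {0-1(w=1) 1-3(w=2)}
step 3: add edge 1-2 (w=4); MST = {0-1(w=1) 1-2(w=4) 1-3(w=2)}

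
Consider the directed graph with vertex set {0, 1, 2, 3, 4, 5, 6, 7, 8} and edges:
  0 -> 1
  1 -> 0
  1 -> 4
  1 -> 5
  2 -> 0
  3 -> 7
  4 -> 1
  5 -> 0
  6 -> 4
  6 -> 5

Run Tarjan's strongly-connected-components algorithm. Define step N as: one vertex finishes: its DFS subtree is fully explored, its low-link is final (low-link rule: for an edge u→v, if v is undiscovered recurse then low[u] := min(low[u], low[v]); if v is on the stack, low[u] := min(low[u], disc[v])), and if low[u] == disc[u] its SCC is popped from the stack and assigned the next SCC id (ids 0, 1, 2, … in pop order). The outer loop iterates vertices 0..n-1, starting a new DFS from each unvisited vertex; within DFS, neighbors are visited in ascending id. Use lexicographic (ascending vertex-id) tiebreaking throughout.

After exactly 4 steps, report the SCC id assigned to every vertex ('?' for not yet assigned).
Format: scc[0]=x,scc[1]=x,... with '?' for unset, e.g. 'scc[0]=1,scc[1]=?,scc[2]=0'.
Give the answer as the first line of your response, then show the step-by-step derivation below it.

scc[0]=0,scc[1]=0,scc[2]=?,scc[3]=?,scc[4]=0,scc[5]=0,scc[6]=?,scc[7]=?,scc[8]=?

step 1: low=(low[0]=0,low[1]=0,low[2]=?,low[3]=?,low[4]=1,low[5]=?,low[6]=?,low[7]=?,low[8]=?); scc=(scc[0]=?,scc[1]=?,scc[2]=?,scc[3]=?,scc[4]=?,scc[5]=?,scc[6]=?,scc[7]=?,scc[8]=?)
step 2: low=(low[0]=0,low[1]=0,low[2]=?,low[3]=?,low[4]=1,low[5]=0,low[6]=?,low[7]=?,low[8]=?); scc=(scc[0]=?,scc[1]=?,scc[2]=?,scc[3]=?,scc[4]=?,scc[5]=?,scc[6]=?,scc[7]=?,scc[8]=?)
step 3: low=(low[0]=0,low[1]=0,low[2]=?,low[3]=?,low[4]=1,low[5]=0,low[6]=?,low[7]=?,low[8]=?); scc=(scc[0]=?,scc[1]=?,scc[2]=?,scc[3]=?,scc[4]=?,scc[5]=?,scc[6]=?,scc[7]=?,scc[8]=?)
step 4: low=(low[0]=0,low[1]=0,low[2]=?,low[3]=?,low[4]=1,low[5]=0,low[6]=?,low[7]=?,low[8]=?); scc=(scc[0]=0,scc[1]=0,scc[2]=?,scc[3]=?,scc[4]=0,scc[5]=0,scc[6]=?,scc[7]=?,scc[8]=?)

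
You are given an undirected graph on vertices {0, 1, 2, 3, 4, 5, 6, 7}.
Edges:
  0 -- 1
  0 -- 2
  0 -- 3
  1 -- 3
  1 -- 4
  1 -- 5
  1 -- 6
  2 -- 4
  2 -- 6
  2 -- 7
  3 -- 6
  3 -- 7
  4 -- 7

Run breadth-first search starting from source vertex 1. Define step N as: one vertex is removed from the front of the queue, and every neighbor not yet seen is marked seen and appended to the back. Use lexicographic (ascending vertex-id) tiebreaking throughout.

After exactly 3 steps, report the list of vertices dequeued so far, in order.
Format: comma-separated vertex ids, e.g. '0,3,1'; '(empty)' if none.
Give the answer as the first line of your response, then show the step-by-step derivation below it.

1,0,3

step 1: dequeue 1; queue=[0,3,4,5,6]; order=1
step 2: dequeue 0; queue=[3,4,5,6,2]; order=1,0
step 3: dequeue 3; queue=[4,5,6,2,7]; order=1,0,3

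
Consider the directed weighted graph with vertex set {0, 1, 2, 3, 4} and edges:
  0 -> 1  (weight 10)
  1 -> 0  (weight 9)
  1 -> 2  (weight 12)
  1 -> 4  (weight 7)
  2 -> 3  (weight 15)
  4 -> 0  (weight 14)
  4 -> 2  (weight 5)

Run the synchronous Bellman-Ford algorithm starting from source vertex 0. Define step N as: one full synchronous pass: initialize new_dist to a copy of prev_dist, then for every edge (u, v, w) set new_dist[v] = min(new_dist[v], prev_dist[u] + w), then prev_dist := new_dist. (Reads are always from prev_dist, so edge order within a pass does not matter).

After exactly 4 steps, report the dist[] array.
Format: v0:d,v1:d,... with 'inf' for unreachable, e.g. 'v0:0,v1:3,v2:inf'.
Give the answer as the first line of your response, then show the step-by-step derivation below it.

v0:0,v1:10,v2:22,v3:37,v4:17

step 1: dist = v0:0,v1:10,v2:inf,v3:inf,v4:inf
step 2: dist = v0:0,v1:10,v2:22,v3:inf,v4:17
step 3: dist = v0:0,v1:10,v2:22,v3:37,v4:17
step 4: dist = v0:0,v1:10,v2:22,v3:37,v4:17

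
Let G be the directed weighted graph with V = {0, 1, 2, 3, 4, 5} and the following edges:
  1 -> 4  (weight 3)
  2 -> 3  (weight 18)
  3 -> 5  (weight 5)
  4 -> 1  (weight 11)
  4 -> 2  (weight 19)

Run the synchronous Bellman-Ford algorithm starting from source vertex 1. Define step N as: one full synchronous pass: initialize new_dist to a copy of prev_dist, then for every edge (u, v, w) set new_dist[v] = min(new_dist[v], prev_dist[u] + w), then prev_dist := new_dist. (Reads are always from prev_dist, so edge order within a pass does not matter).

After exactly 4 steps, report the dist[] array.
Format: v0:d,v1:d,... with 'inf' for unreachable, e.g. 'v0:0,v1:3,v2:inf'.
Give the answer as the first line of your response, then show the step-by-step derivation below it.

v0:inf,v1:0,v2:22,v3:40,v4:3,v5:45

step 1: dist = v0:inf,v1:0,v2:inf,v3:inf,v4:3,v5:inf
step 2: dist = v0:inf,v1:0,v2:22,v3:inf,v4:3,v5:inf
step 3: dist = v0:inf,v1:0,v2:22,v3:40,v4:3,v5:inf
step 4: dist = v0:inf,v1:0,v2:22,v3:40,v4:3,v5:45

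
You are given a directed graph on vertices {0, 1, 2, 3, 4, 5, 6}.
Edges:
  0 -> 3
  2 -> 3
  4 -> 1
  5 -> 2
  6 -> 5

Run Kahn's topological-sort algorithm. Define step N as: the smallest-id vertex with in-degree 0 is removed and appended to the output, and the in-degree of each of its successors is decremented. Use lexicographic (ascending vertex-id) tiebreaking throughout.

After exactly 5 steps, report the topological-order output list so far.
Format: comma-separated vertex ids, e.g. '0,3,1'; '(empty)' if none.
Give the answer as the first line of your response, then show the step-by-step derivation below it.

0,4,1,6,5

step 1: output 0; order=[0]; indeg=(0,1,1,1,0,1,0)
step 2: output 4; order=[0,4]; indeg=(0,0,1,1,0,1,0)
step 3: output 1; order=[0,4,1]; indeg=(0,0,1,1,0,1,0)
step 4: output 6; order=[0,4,1,6]; indeg=(0,0,1,1,0,0,0)
step 5: output 5; order=[0,4,1,6,5]; indeg=(0,0,0,1,0,0,0)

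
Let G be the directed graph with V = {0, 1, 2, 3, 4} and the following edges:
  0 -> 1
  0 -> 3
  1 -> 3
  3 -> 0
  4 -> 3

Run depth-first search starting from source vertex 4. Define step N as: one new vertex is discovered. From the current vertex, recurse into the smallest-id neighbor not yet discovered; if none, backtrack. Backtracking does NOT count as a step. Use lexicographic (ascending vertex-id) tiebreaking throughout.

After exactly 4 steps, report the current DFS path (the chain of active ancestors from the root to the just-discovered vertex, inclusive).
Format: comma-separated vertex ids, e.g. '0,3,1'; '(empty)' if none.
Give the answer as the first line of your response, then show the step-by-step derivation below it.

4,3,0,1

step 1: discover 4; path=4; order=4
step 2: discover 3; path=4>3; order=4,3
step 3: discover 0; path=4>3>0; order=4,3,0
step 4: discover 1; path=4>3>0>1; order=4,3,0,1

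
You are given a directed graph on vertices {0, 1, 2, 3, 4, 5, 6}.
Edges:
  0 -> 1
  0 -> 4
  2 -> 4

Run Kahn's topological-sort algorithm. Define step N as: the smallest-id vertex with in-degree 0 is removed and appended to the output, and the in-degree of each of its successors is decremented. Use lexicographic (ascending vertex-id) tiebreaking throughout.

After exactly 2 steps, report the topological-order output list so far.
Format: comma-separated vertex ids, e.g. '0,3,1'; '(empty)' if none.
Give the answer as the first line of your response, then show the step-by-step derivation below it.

0,1

step 1: output 0; order=[0]; indeg=(0,0,0,0,1,0,0)
step 2: output 1; order=[0,1]; indeg=(0,0,0,0,1,0,0)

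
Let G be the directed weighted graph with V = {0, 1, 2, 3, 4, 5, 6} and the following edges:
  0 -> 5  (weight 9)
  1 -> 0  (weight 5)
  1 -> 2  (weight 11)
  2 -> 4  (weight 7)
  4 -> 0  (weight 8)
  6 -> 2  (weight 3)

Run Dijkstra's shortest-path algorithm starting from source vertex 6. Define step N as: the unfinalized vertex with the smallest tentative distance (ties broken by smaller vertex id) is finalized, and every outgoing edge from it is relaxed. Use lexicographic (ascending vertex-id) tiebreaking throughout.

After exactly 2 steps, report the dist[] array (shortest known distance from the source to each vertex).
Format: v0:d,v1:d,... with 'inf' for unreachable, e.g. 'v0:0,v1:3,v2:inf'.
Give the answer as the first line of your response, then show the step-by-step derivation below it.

v0:inf,v1:inf,v2:3,v3:inf,v4:10,v5:inf,v6:0

step 1: dist = v0:inf,v1:inf,v2:3,v3:inf,v4:inf,v5:inf,v6:0
step 2: dist = v0:inf,v1:inf,v2:3,v3:inf,v4:10,v5:inf,v6:0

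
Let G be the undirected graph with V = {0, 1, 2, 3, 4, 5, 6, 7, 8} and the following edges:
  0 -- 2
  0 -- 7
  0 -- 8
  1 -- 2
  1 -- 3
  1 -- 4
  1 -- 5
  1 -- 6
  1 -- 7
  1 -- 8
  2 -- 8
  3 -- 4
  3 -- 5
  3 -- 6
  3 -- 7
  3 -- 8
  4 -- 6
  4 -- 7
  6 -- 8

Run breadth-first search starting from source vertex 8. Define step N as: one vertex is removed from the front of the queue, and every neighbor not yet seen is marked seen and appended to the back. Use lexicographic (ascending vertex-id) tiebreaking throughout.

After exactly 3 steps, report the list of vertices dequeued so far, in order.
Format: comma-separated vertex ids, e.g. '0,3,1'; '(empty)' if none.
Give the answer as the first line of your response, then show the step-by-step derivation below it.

8,0,1

step 1: dequeue 8; queue=[0,1,2,3,6]; order=8
step 2: dequeue 0; queue=[1,2,3,6,7]; order=8,0
step 3: dequeue 1; queue=[2,3,6,7,4,5]; order=8,0,1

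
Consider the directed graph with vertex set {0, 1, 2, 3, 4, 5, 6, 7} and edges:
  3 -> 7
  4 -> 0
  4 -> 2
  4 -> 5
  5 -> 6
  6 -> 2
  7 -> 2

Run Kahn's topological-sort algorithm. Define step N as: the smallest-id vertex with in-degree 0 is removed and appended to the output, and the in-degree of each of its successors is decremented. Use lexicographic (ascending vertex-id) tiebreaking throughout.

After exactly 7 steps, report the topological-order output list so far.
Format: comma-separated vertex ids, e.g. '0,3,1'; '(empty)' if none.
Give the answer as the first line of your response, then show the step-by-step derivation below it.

1,3,4,0,5,6,7

step 1: output 1; order=[1]; indeg=(1,0,3,0,0,1,1,1)
step 2: output 3; order=[1,3]; indeg=(1,0,3,0,0,1,1,0)
step 3: output 4; order=[1,3,4]; indeg=(0,0,2,0,0,0,1,0)
step 4: output 0; order=[1,3,4,0]; indeg=(0,0,2,0,0,0,1,0)
step 5: output 5; order=[1,3,4,0,5]; indeg=(0,0,2,0,0,0,0,0)
step 6: output 6; order=[1,3,4,0,5,6]; indeg=(0,0,1,0,0,0,0,0)
step 7: output 7; order=[1,3,4,0,5,6,7]; indeg=(0,0,0,0,0,0,0,0)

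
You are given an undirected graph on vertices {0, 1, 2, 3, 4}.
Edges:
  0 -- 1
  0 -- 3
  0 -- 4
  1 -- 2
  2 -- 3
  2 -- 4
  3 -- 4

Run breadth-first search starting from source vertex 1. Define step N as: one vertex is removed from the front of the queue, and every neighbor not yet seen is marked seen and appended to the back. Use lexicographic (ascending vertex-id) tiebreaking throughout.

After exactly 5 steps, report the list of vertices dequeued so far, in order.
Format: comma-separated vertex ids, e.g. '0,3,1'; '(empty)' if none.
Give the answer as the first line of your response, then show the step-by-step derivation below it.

1,0,2,3,4

step 1: dequeue 1; queue=[0,2]; order=1
step 2: dequeue 0; queue=[2,3,4]; order=1,0
step 3: dequeue 2; queue=[3,4]; order=1,0,2
step 4: dequeue 3; queue=[4]; order=1,0,2,3
step 5: dequeue 4; queue=[(empty)]; order=1,0,2,3,4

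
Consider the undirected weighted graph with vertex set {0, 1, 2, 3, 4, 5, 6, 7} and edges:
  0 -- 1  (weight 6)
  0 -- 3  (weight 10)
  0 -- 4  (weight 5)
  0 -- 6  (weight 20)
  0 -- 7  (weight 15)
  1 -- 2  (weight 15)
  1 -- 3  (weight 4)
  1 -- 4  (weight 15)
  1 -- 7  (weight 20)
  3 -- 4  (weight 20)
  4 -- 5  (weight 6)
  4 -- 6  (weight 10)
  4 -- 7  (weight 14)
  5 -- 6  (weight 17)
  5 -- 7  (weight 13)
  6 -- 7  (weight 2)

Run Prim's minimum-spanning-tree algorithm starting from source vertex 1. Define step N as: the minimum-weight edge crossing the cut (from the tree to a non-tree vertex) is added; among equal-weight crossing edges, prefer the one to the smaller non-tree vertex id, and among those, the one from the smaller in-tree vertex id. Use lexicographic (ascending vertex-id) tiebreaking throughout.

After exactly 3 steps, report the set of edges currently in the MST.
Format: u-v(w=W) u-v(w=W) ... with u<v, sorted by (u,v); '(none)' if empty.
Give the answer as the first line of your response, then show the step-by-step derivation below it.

0-1(w=6) 0-4(w=5) 1-3(w=4)

step 1: add edge 1-3 (w=4); MST = {1-3(w=4)}
step 2: add edge 0-1 (w=6); MST = {0-1(w=6) 1-3(w=4)}
step 3: add edge 0-4 (w=5); MST = {0-1(w=6) 0-4(w=5) 1-3(w=4)}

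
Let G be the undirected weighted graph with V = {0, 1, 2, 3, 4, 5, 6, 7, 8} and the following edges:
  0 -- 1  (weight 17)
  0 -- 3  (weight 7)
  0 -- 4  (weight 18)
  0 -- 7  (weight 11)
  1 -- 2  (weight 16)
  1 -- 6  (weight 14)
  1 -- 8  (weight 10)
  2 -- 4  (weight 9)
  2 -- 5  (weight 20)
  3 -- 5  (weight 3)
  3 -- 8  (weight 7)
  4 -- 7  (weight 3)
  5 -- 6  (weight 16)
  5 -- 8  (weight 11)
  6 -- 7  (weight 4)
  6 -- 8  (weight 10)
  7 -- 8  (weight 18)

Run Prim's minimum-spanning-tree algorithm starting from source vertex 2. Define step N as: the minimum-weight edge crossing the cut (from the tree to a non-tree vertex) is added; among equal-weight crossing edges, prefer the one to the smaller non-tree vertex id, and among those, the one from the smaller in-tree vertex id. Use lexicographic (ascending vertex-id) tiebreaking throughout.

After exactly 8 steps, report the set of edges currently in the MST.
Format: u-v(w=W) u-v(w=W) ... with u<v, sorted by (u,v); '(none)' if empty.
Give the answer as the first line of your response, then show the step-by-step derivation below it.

0-3(w=7) 1-8(w=10) 2-4(w=9) 3-5(w=3) 3-8(w=7) 4-7(w=3) 6-7(w=4) 6-8(w=10)

step 1: add edge 2-4 (w=9); MST = {2-4(w=9)}
step 2: add edge 4-7 (w=3); MST = {2-4(w=9) 4-7(w=3)}
step 3: add edge 6-7 (w=4); MST = {2-4(w=9) 4-7(w=3) 6-7(w=4)}
step 4: add edge 6-8 (w=10); MST = {2-4(w=9) 4-7(w=3) 6-7(w=4) 6-8(w=10)}
step 5: add edge 3-8 (w=7); MST = {2-4(w=9) 3-8(w=7) 4-7(w=3) 6-7(w=4) 6-8(w=10)}
step 6: add edge 3-5 (w=3); MST = {2-4(w=9) 3-5(w=3) 3-8(w=7) 4-7(w=3) 6-7(w=4) 6-8(w=10)}
step 7: add edge 0-3 (w=7); MST = {0-3(w=7) 2-4(w=9) 3-5(w=3) 3-8(w=7) 4-7(w=3) 6-7(w=4) 6-8(w=10)}
step 8: add edge 1-8 (w=10); MST = {0-3(w=7) 1-8(w=10) 2-4(w=9) 3-5(w=3) 3-8(w=7) 4-7(w=3) 6-7(w=4) 6-8(w=10)}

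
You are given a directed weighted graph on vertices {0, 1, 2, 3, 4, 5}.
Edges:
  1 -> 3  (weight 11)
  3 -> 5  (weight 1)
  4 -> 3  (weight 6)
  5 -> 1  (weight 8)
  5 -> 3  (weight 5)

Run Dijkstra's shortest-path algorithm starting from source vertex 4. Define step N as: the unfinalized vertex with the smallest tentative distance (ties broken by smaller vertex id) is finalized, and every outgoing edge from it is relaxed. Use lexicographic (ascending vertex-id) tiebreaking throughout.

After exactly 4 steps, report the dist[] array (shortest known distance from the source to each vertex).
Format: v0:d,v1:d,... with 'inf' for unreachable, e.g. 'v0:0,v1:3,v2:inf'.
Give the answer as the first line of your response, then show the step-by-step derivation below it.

v0:inf,v1:15,v2:inf,v3:6,v4:0,v5:7

step 1: dist = v0:inf,v1:inf,v2:inf,v3:6,v4:0,v5:inf
step 2: dist = v0:inf,v1:inf,v2:inf,v3:6,v4:0,v5:7
step 3: dist = v0:inf,v1:15,v2:inf,v3:6,v4:0,v5:7
step 4: dist = v0:inf,v1:15,v2:inf,v3:6,v4:0,v5:7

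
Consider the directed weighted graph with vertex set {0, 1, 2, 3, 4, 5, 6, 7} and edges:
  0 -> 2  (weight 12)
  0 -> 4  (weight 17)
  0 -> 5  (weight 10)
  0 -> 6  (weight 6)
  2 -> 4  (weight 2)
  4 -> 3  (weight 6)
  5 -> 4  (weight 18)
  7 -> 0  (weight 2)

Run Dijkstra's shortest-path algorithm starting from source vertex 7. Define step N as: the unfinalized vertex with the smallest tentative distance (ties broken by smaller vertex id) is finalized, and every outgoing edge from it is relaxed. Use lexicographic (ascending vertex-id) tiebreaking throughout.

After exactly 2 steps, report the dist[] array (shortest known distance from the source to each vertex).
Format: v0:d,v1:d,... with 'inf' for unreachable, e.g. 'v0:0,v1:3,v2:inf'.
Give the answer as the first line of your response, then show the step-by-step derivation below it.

v0:2,v1:inf,v2:14,v3:inf,v4:19,v5:12,v6:8,v7:0

step 1: dist = v0:2,v1:inf,v2:inf,v3:inf,v4:inf,v5:inf,v6:inf,v7:0
step 2: dist = v0:2,v1:inf,v2:14,v3:inf,v4:19,v5:12,v6:8,v7:0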